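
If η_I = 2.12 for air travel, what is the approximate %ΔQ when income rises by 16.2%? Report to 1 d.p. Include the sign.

34.3%

%ΔQ ≈ η × %ΔI = 2.12 × 16.2% = 34.3%.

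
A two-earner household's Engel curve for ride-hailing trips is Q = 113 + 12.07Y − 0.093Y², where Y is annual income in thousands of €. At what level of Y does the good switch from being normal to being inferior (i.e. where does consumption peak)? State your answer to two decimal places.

dQ/dY = 12.07 − 0.186Y.
The good is inferior where dQ/dY < 0. Setting dQ/dY = 0 gives Y = 12.07 / 0.186 = 64.89.

64.89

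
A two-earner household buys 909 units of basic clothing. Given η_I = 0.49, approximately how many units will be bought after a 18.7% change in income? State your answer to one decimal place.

992.3

%ΔQ ≈ η × %ΔI = 0.49 × 18.7% = 9.163%.
New Q ≈ 909 × (1 + 0.09163) = 992.3.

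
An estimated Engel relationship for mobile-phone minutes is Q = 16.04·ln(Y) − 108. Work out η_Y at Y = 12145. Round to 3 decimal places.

At Y = 12145: Q = 42.851.
dQ/dY = 16.04/Y = 0.00132071 at this income.
η = (dQ/dY)·(Y/Q) = 0.00132071 × (12145/42.851) = 0.374.

0.374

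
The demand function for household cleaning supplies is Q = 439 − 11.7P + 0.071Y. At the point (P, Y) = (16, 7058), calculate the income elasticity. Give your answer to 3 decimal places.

At P = 16, Y = 7058: Q = 752.918.
Holding P constant, ∂Q/∂Y = 0.071.
η_Y = (∂Q/∂Y)·(Y/Q) = 0.071 × (7058/752.918) = 0.666.

0.666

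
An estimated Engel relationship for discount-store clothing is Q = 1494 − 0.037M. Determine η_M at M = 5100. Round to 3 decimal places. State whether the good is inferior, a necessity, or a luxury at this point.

At M = 5100: Q = 1305.300.
dQ/dM = −0.037.
η = (dQ/dM)·(M/Q) = -0.037 × (5100/1305.300) = -0.145.
Since η < 0, the good is an inferior good.

-0.145 (inferior good)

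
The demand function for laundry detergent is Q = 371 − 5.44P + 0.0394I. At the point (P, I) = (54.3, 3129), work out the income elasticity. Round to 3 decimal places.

At P = 54.3, I = 3129: Q = 198.891.
Holding P constant, ∂Q/∂I = 0.0394.
η_I = (∂Q/∂I)·(I/Q) = 0.0394 × (3129/198.891) = 0.620.

0.620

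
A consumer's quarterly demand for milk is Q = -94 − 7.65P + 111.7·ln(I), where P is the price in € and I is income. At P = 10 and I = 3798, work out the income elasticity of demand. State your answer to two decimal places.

At P = 10, I = 3798: Q = 750.157.
Holding P constant, ∂Q/∂I = 111.7/I = 0.0294102.
η_I = (∂Q/∂I)·(I/Q) = 0.0294102 × (3798/750.157) = 0.15.

0.15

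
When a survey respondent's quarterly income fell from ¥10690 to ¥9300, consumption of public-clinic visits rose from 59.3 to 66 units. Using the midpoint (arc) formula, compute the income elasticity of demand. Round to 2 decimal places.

-0.77

ΔQ = 66 − 59.3 = 6.7; midpoint Q̄ = (59.3 + 66)/2 = 62.65.
ΔI = 9300 − 10690 = -1390; midpoint Ī = (10690 + 9300)/2 = 9995.
η = (ΔQ/Q̄) ÷ (ΔI/Ī) = (6.7/62.65) ÷ (-1390/9995) = -0.77.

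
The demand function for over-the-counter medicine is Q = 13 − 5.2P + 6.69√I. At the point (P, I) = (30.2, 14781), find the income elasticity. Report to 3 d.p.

0.608

At P = 30.2, I = 14781: Q = 669.311.
Holding P constant, ∂Q/∂I = 6.69/(2√I) = 0.0275134.
η_I = (∂Q/∂I)·(I/Q) = 0.0275134 × (14781/669.311) = 0.608.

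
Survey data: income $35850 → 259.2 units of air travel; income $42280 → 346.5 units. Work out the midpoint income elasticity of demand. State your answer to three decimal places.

1.751

ΔQ = 346.5 − 259.2 = 87.3; midpoint Q̄ = (259.2 + 346.5)/2 = 302.85.
ΔI = 42280 − 35850 = 6430; midpoint Ī = (35850 + 42280)/2 = 39065.
η = (ΔQ/Q̄) ÷ (ΔI/Ī) = (87.3/302.85) ÷ (6430/39065) = 1.751.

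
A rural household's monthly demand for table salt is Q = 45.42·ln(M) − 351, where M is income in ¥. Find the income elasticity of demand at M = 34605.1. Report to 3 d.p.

0.367

At M = 34605.1: Q = 123.719.
dQ/dM = 45.42/M = 0.00131252 at this income.
η = (dQ/dM)·(M/Q) = 0.00131252 × (34605.1/123.719) = 0.367.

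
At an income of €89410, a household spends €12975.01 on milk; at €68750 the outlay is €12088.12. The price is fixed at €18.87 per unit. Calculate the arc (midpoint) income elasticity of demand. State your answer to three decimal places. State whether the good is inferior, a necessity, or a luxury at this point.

With a constant price, Q₁ = 12975.01/18.87 = 687.600 and Q₂ = 12088.12/18.87 = 640.600 (equivalently, work directly with expenditure since P cancels).
Midpoint %ΔQ = (12088.12 − 12975.01)/12531.57 = -0.07077; midpoint %ΔI = (68750 − 89410)/79080 = -0.26125.
η = -0.07077 / -0.26125 = 0.271.
0 < η < 1 ⇒ necessity.

0.271 (necessity)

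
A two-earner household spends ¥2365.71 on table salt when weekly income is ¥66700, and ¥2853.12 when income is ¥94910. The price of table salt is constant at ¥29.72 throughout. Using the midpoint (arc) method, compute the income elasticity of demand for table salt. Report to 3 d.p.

0.535

With a constant price, Q₁ = 2365.71/29.72 = 79.600 and Q₂ = 2853.12/29.72 = 96.000 (equivalently, work directly with expenditure since P cancels).
Midpoint %ΔQ = (2853.12 − 2365.71)/2609.42 = 0.18679; midpoint %ΔI = (94910 − 66700)/80805 = 0.34911.
η = 0.18679 / 0.34911 = 0.535.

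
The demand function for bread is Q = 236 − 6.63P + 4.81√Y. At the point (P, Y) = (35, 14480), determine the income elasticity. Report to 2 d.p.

At P = 35, Y = 14480: Q = 582.751.
Holding P constant, ∂Q/∂Y = 4.81/(2√Y) = 0.0199862.
η_Y = (∂Q/∂Y)·(Y/Q) = 0.0199862 × (14480/582.751) = 0.50.

0.50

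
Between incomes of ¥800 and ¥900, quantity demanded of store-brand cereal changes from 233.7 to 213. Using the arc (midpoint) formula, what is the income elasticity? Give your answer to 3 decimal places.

ΔQ = 213 − 233.7 = -20.7; midpoint Q̄ = (233.7 + 213)/2 = 223.35.
ΔI = 900 − 800 = 100; midpoint Ī = (800 + 900)/2 = 850.
η = (ΔQ/Q̄) ÷ (ΔI/Ī) = (-20.7/223.35) ÷ (100/850) = -0.788.

-0.788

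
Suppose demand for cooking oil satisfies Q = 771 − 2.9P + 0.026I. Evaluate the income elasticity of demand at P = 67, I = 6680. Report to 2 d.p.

0.23

At P = 67, I = 6680: Q = 750.380.
Holding P constant, ∂Q/∂I = 0.026.
η_I = (∂Q/∂I)·(I/Q) = 0.026 × (6680/750.380) = 0.23.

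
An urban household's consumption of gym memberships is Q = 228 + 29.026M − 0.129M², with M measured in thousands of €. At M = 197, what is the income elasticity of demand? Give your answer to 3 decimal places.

-4.570

At M = 197: Q = 939.7610.
dQ/dM = 29.026 − 0.258M = -21.80000.
η = (dQ/dM)·(M/Q) = -21.80000 × (197/939.7610) = -4.570.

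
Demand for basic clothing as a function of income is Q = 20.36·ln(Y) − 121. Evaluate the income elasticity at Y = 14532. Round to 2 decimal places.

At Y = 14532: Q = 74.132.
dQ/dY = 20.36/Y = 0.00140105 at this income.
η = (dQ/dY)·(Y/Q) = 0.00140105 × (14532/74.132) = 0.27.

0.27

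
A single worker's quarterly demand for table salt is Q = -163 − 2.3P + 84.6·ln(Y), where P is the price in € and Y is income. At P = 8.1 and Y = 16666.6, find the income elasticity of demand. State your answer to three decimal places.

0.132

At P = 8.1, Y = 16666.6: Q = 640.780.
Holding P constant, ∂Q/∂Y = 84.6/Y = 0.00507602.
η_Y = (∂Q/∂Y)·(Y/Q) = 0.00507602 × (16666.6/640.780) = 0.132.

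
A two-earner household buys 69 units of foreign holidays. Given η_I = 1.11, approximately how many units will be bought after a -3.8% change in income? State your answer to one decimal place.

66.1

%ΔQ ≈ η × %ΔI = 1.11 × (-3.8%) = -4.218%.
New Q ≈ 69 × (1 − 0.04218) = 66.1.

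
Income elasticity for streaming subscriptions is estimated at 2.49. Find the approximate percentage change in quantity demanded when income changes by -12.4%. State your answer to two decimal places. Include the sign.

-30.88%

%ΔQ ≈ η × %ΔI = 2.49 × (-12.4%) = -30.88%.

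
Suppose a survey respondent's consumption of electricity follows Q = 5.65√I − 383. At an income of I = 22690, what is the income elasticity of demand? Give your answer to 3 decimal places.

At I = 22690: Q = 468.071.
dQ/dI = 5.65/(2√I) = 0.0187543 at this income.
η = (dQ/dI)·(I/Q) = 0.0187543 × (22690/468.071) = 0.909.

0.909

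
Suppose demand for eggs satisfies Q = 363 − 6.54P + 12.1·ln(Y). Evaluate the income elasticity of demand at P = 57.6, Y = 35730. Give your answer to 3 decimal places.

0.107

At P = 57.6, Y = 35730: Q = 113.149.
Holding P constant, ∂Q/∂Y = 12.1/Y = 0.000338651.
η_Y = (∂Q/∂Y)·(Y/Q) = 0.000338651 × (35730/113.149) = 0.107.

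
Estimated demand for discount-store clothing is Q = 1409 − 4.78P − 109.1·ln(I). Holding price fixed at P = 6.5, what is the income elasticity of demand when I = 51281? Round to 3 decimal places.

-0.560

At P = 6.5, I = 51281: Q = 194.732.
Holding P constant, ∂Q/∂I = -109.1/I = -0.00212749.
η_I = (∂Q/∂I)·(I/Q) = -0.00212749 × (51281/194.732) = -0.560.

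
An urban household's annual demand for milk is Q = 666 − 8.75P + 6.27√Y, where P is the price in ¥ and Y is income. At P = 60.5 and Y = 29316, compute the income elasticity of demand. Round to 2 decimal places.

0.44

At P = 60.5, Y = 29316: Q = 1210.169.
Holding P constant, ∂Q/∂Y = 6.27/(2√Y) = 0.0183099.
η_Y = (∂Q/∂Y)·(Y/Q) = 0.0183099 × (29316/1210.169) = 0.44.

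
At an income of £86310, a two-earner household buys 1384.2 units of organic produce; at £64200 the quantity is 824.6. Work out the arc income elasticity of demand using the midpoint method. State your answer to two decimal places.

1.72

ΔQ = 824.6 − 1384.2 = -559.6; midpoint Q̄ = (1384.2 + 824.6)/2 = 1104.4.
ΔI = 64200 − 86310 = -22110; midpoint Ī = (86310 + 64200)/2 = 75255.
η = (ΔQ/Q̄) ÷ (ΔI/Ī) = (-559.6/1104.4) ÷ (-22110/75255) = 1.72.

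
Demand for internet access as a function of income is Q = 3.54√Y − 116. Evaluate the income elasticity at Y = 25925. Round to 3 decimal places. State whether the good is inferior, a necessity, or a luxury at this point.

At Y = 25925: Q = 453.984.
dQ/dY = 3.54/(2√Y) = 0.0109929 at this income.
η = (dQ/dY)·(Y/Q) = 0.0109929 × (25925/453.984) = 0.628.
Since 0 < η < 1, the good is a necessity.

0.628 (necessity)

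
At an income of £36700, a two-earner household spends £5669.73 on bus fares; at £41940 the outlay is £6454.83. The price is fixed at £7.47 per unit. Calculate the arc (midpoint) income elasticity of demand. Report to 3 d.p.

With a constant price, Q₁ = 5669.73/7.47 = 759.000 and Q₂ = 6454.83/7.47 = 864.100 (equivalently, work directly with expenditure since P cancels).
Midpoint %ΔQ = (6454.83 − 5669.73)/6062.28 = 0.12951; midpoint %ΔI = (41940 − 36700)/39320 = 0.13327.
η = 0.12951 / 0.13327 = 0.972.

0.972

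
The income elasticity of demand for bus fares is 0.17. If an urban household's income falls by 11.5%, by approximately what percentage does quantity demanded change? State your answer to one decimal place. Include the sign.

%ΔQ ≈ η × %ΔI = 0.17 × (-11.5%) = -2.0%.

-2.0%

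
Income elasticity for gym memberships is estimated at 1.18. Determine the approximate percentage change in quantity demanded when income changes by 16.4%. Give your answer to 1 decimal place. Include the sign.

%ΔQ ≈ η × %ΔI = 1.18 × 16.4% = 19.4%.

19.4%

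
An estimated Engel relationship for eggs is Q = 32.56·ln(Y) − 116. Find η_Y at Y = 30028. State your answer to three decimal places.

0.148

At Y = 30028: Q = 219.690.
dQ/dY = 32.56/Y = 0.00108432 at this income.
η = (dQ/dY)·(Y/Q) = 0.00108432 × (30028/219.690) = 0.148.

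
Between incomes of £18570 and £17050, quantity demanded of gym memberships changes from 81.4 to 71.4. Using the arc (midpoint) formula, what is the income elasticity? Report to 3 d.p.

ΔQ = 71.4 − 81.4 = -10; midpoint Q̄ = (81.4 + 71.4)/2 = 76.4.
ΔI = 17050 − 18570 = -1520; midpoint Ī = (18570 + 17050)/2 = 17810.
η = (ΔQ/Q̄) ÷ (ΔI/Ī) = (-10/76.4) ÷ (-1520/17810) = 1.534.

1.534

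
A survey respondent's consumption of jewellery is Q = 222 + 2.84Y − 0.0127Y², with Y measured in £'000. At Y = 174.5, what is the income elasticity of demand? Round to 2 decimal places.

-0.84

At Y = 174.5: Q = 330.8618.
dQ/dY = 2.84 − 0.0254Y = -1.59230.
η = (dQ/dY)·(Y/Q) = -1.59230 × (174.5/330.8618) = -0.84.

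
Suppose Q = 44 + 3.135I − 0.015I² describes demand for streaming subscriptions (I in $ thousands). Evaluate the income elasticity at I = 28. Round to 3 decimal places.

0.535

At I = 28: Q = 120.0200.
dQ/dI = 3.135 − 0.03I = 2.29500.
η = (dQ/dI)·(I/Q) = 2.29500 × (28/120.0200) = 0.535.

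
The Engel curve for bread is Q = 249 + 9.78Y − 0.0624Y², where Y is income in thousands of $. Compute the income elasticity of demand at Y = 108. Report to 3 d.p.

-0.692

At Y = 108: Q = 577.4064.
dQ/dY = 9.78 − 0.1248Y = -3.69840.
η = (dQ/dY)·(Y/Q) = -3.69840 × (108/577.4064) = -0.692.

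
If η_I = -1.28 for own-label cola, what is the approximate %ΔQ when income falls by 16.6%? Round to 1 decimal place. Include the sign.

21.2%

%ΔQ ≈ η × %ΔI = -1.28 × (-16.6%) = 21.2%.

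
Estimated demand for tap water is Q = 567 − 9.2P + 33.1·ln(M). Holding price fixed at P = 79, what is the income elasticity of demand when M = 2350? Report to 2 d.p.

At P = 79, M = 2350: Q = 97.128.
Holding P constant, ∂Q/∂M = 33.1/M = 0.0140851.
η_M = (∂Q/∂M)·(M/Q) = 0.0140851 × (2350/97.128) = 0.34.

0.34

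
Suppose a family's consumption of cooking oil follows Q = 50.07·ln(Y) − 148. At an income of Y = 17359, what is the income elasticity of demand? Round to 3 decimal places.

At Y = 17359: Q = 340.777.
dQ/dY = 50.07/Y = 0.00288438 at this income.
η = (dQ/dY)·(Y/Q) = 0.00288438 × (17359/340.777) = 0.147.

0.147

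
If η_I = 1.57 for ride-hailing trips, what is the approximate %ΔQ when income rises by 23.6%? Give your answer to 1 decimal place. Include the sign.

37.1%

%ΔQ ≈ η × %ΔI = 1.57 × 23.6% = 37.1%.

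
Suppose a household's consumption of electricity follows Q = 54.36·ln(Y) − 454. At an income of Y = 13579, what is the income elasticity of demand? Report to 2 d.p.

0.86

At Y = 13579: Q = 63.305.
dQ/dY = 54.36/Y = 0.00400324 at this income.
η = (dQ/dY)·(Y/Q) = 0.00400324 × (13579/63.305) = 0.86.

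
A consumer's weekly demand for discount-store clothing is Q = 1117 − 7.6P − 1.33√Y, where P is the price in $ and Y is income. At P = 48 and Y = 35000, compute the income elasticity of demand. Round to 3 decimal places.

-0.247

At P = 48, Y = 35000: Q = 503.380.
Holding P constant, ∂Q/∂Y = -1.33/(2√Y) = -0.00355457.
η_Y = (∂Q/∂Y)·(Y/Q) = -0.00355457 × (35000/503.380) = -0.247.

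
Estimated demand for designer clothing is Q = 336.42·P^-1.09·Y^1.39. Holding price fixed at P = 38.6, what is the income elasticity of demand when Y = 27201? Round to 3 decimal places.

For a multiplicative demand Q = A·P^α·Y^β, the income elasticity is β everywhere.
Here β = 1.39, so η = 1.390.

1.390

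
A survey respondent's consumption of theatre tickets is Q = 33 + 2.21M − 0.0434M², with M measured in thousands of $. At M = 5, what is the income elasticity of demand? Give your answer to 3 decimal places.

At M = 5: Q = 42.9650.
dQ/dM = 2.21 − 0.0868M = 1.77600.
η = (dQ/dM)·(M/Q) = 1.77600 × (5/42.9650) = 0.207.

0.207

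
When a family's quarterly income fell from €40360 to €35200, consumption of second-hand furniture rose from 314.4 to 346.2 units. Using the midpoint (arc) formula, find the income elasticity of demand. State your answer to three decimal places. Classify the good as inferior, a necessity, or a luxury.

-0.705 (inferior good)

ΔQ = 346.2 − 314.4 = 31.8; midpoint Q̄ = (314.4 + 346.2)/2 = 330.3.
ΔI = 35200 − 40360 = -5160; midpoint Ī = (40360 + 35200)/2 = 37780.
η = (ΔQ/Q̄) ÷ (ΔI/Ī) = (31.8/330.3) ÷ (-5160/37780) = -0.705.
η < 0 ⇒ inferior good.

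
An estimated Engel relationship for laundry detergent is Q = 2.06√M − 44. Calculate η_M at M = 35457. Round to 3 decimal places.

0.564

At M = 35457: Q = 343.899.
dQ/dM = 2.06/(2√M) = 0.00546999 at this income.
η = (dQ/dM)·(M/Q) = 0.00546999 × (35457/343.899) = 0.564.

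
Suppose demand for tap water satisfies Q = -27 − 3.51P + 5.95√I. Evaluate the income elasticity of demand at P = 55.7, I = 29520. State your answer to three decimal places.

At P = 55.7, I = 29520: Q = 799.785.
Holding P constant, ∂Q/∂I = 5.95/(2√I) = 0.0173153.
η_I = (∂Q/∂I)·(I/Q) = 0.0173153 × (29520/799.785) = 0.639.

0.639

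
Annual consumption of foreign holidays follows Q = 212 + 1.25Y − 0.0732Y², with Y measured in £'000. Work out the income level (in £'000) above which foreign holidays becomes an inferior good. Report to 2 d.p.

8.54

dQ/dY = 1.25 − 0.1464Y.
The good is inferior where dQ/dY < 0. Setting dQ/dY = 0 gives Y = 1.25 / 0.1464 = 8.54.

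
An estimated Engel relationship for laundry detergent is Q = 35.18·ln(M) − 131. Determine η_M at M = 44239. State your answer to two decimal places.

At M = 44239: Q = 245.333.
dQ/dM = 35.18/M = 0.000795226 at this income.
η = (dQ/dM)·(M/Q) = 0.000795226 × (44239/245.333) = 0.14.

0.14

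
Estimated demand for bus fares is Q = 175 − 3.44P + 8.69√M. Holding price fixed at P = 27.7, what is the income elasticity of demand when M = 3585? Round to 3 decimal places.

0.434

At P = 27.7, M = 3585: Q = 600.025.
Holding P constant, ∂Q/∂M = 8.69/(2√M) = 0.072568.
η_M = (∂Q/∂M)·(M/Q) = 0.072568 × (3585/600.025) = 0.434.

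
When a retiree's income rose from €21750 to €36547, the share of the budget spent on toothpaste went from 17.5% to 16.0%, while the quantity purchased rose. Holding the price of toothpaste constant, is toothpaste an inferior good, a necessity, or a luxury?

Quantity rises but the budget share falls as income rises, so 0 < η < 1.

necessity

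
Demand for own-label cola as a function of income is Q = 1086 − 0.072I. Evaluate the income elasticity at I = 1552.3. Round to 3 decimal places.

-0.115

At I = 1552.3: Q = 974.234.
dQ/dI = −0.072.
η = (dQ/dI)·(I/Q) = -0.072 × (1552.3/974.234) = -0.115.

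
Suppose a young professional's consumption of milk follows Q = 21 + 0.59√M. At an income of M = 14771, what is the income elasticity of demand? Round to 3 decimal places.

At M = 14771: Q = 92.706.
dQ/dM = 0.59/(2√M) = 0.00242726 at this income.
η = (dQ/dM)·(M/Q) = 0.00242726 × (14771/92.706) = 0.387.

0.387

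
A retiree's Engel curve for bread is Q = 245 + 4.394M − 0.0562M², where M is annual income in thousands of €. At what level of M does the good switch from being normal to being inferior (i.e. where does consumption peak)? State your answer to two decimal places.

dQ/dM = 4.394 − 0.1124M.
The good is inferior where dQ/dM < 0. Setting dQ/dM = 0 gives M = 4.394 / 0.1124 = 39.09.

39.09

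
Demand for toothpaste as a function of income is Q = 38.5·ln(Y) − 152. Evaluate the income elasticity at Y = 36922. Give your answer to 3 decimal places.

At Y = 36922: Q = 252.888.
dQ/dY = 38.5/Y = 0.00104274 at this income.
η = (dQ/dY)·(Y/Q) = 0.00104274 × (36922/252.888) = 0.152.

0.152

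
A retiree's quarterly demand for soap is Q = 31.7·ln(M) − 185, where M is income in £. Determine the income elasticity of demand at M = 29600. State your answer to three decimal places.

0.224

At M = 29600: Q = 141.368.
dQ/dM = 31.7/M = 0.00107095 at this income.
η = (dQ/dM)·(M/Q) = 0.00107095 × (29600/141.368) = 0.224.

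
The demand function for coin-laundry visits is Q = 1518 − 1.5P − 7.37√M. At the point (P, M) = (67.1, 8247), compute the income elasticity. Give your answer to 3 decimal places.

At P = 67.1, M = 8247: Q = 748.058.
Holding P constant, ∂Q/∂M = -7.37/(2√M) = -0.0405779.
η_M = (∂Q/∂M)·(M/Q) = -0.0405779 × (8247/748.058) = -0.447.

-0.447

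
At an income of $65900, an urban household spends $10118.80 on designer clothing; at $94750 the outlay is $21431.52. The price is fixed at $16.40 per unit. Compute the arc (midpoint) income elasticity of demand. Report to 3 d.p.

1.997

With a constant price, Q₁ = 10118.80/16.40 = 617.000 and Q₂ = 21431.52/16.40 = 1306.800 (equivalently, work directly with expenditure since P cancels).
Midpoint %ΔQ = (21431.52 − 10118.80)/15775.16 = 0.71712; midpoint %ΔI = (94750 − 65900)/80325 = 0.35917.
η = 0.71712 / 0.35917 = 1.997.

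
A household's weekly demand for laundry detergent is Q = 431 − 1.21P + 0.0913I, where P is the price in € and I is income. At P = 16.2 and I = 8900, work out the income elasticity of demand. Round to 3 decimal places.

At P = 16.2, I = 8900: Q = 1223.968.
Holding P constant, ∂Q/∂I = 0.0913.
η_I = (∂Q/∂I)·(I/Q) = 0.0913 × (8900/1223.968) = 0.664.

0.664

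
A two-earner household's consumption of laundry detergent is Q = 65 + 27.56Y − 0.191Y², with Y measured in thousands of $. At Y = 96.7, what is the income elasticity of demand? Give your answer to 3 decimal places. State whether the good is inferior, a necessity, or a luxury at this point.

-0.961 (inferior good)

At Y = 96.7: Q = 944.0320.
dQ/dY = 27.56 − 0.382Y = -9.37940.
η = (dQ/dY)·(Y/Q) = -9.37940 × (96.7/944.0320) = -0.961.
η < 0 ⇒ inferior good.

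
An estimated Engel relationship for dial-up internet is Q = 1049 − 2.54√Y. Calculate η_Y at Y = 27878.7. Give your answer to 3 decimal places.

-0.339

At Y = 27878.7: Q = 624.898.
dQ/dY = -2.54/(2√Y) = -0.0076062 at this income.
η = (dQ/dY)·(Y/Q) = -0.0076062 × (27878.7/624.898) = -0.339.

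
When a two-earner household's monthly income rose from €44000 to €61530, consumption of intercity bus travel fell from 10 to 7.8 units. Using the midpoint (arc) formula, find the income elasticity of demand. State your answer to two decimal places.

ΔQ = 7.8 − 10 = -2.2; midpoint Q̄ = (10 + 7.8)/2 = 8.9.
ΔI = 61530 − 44000 = 17530; midpoint Ī = (44000 + 61530)/2 = 52765.
η = (ΔQ/Q̄) ÷ (ΔI/Ī) = (-2.2/8.9) ÷ (17530/52765) = -0.74.

-0.74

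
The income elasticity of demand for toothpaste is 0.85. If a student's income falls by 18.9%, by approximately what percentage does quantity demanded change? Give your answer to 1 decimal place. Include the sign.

-16.1%

%ΔQ ≈ η × %ΔI = 0.85 × (-18.9%) = -16.1%.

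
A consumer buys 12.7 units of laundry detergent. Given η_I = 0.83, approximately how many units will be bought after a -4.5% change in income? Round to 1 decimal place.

12.2

%ΔQ ≈ η × %ΔI = 0.83 × (-4.5%) = -3.735%.
New Q ≈ 12.7 × (1 − 0.03735) = 12.2.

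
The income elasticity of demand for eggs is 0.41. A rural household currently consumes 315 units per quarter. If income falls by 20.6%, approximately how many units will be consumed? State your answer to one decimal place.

%ΔQ ≈ η × %ΔI = 0.41 × (-20.6%) = -8.446%.
New Q ≈ 315 × (1 − 0.08446) = 288.4.

288.4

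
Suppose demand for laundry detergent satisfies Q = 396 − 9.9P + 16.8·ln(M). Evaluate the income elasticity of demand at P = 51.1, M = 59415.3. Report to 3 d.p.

0.225

At P = 51.1, M = 59415.3: Q = 74.781.
Holding P constant, ∂Q/∂M = 16.8/M = 0.000282755.
η_M = (∂Q/∂M)·(M/Q) = 0.000282755 × (59415.3/74.781) = 0.225.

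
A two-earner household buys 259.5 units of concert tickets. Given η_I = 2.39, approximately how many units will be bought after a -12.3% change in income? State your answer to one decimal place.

%ΔQ ≈ η × %ΔI = 2.39 × (-12.3%) = -29.397%.
New Q ≈ 259.5 × (1 − 0.29397) = 183.2.

183.2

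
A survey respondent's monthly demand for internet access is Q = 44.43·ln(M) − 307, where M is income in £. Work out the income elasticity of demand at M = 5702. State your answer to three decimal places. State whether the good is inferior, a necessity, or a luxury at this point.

0.575 (necessity)

At M = 5702: Q = 77.256.
dQ/dM = 44.43/M = 0.007792 at this income.
η = (dQ/dM)·(M/Q) = 0.007792 × (5702/77.256) = 0.575.
Since 0 < η < 1, the good is a necessity.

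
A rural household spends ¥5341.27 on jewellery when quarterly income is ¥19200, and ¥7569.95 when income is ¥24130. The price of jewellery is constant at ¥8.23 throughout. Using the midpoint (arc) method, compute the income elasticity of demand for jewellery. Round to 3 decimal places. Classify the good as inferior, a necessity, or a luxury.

1.517 (luxury)

With a constant price, Q₁ = 5341.27/8.23 = 649.000 and Q₂ = 7569.95/8.23 = 919.800 (equivalently, work directly with expenditure since P cancels).
Midpoint %ΔQ = (7569.95 − 5341.27)/6455.61 = 0.34523; midpoint %ΔI = (24130 − 19200)/21665 = 0.22756.
η = 0.34523 / 0.22756 = 1.517.
η > 1 ⇒ luxury.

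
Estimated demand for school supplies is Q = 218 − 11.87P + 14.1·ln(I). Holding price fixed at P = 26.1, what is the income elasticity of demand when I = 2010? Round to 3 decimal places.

0.913

At P = 26.1, I = 2010: Q = 15.436.
Holding P constant, ∂Q/∂I = 14.1/I = 0.00701493.
η_I = (∂Q/∂I)·(I/Q) = 0.00701493 × (2010/15.436) = 0.913.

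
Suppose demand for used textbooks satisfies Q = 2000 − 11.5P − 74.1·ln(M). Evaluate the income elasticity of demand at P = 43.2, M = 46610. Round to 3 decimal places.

At P = 43.2, M = 46610: Q = 706.657.
Holding P constant, ∂Q/∂M = -74.1/M = -0.00158979.
η_M = (∂Q/∂M)·(M/Q) = -0.00158979 × (46610/706.657) = -0.105.

-0.105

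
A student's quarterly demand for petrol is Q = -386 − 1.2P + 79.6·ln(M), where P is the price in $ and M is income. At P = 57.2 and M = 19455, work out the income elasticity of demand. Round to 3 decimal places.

At P = 57.2, M = 19455: Q = 331.478.
Holding P constant, ∂Q/∂M = 79.6/M = 0.00409149.
η_M = (∂Q/∂M)·(M/Q) = 0.00409149 × (19455/331.478) = 0.240.

0.240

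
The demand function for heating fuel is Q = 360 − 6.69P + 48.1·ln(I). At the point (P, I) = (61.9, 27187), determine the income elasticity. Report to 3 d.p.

0.110

At P = 61.9, I = 27187: Q = 437.014.
Holding P constant, ∂Q/∂I = 48.1/I = 0.00176923.
η_I = (∂Q/∂I)·(I/Q) = 0.00176923 × (27187/437.014) = 0.110.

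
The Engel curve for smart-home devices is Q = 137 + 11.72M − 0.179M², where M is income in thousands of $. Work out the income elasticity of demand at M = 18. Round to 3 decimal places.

0.328

At M = 18: Q = 289.9640.
dQ/dM = 11.72 − 0.358M = 5.27600.
η = (dQ/dM)·(M/Q) = 5.27600 × (18/289.9640) = 0.328.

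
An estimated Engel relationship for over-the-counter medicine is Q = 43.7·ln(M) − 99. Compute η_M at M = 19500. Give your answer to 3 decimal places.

At M = 19500: Q = 332.676.
dQ/dM = 43.7/M = 0.00224103 at this income.
η = (dQ/dM)·(M/Q) = 0.00224103 × (19500/332.676) = 0.131.

0.131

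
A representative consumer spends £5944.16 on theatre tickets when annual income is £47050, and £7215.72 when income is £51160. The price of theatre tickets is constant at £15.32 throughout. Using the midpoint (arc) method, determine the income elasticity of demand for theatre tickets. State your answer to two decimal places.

With a constant price, Q₁ = 5944.16/15.32 = 388.000 and Q₂ = 7215.72/15.32 = 471.000 (equivalently, work directly with expenditure since P cancels).
Midpoint %ΔQ = (7215.72 − 5944.16)/6579.94 = 0.19325; midpoint %ΔI = (51160 − 47050)/49105 = 0.08370.
η = 0.19325 / 0.08370 = 2.31.

2.31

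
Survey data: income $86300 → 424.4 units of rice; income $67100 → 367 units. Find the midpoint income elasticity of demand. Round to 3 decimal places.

ΔQ = 367 − 424.4 = -57.4; midpoint Q̄ = (424.4 + 367)/2 = 395.7.
ΔI = 67100 − 86300 = -19200; midpoint Ī = (86300 + 67100)/2 = 76700.
η = (ΔQ/Q̄) ÷ (ΔI/Ī) = (-57.4/395.7) ÷ (-19200/76700) = 0.579.

0.579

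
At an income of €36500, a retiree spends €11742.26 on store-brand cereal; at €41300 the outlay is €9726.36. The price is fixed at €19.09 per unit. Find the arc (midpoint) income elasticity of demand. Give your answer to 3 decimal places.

With a constant price, Q₁ = 11742.26/19.09 = 615.100 and Q₂ = 9726.36/19.09 = 509.500 (equivalently, work directly with expenditure since P cancels).
Midpoint %ΔQ = (9726.36 − 11742.26)/10734.31 = -0.18780; midpoint %ΔI = (41300 − 36500)/38900 = 0.12339.
η = -0.18780 / 0.12339 = -1.522.

-1.522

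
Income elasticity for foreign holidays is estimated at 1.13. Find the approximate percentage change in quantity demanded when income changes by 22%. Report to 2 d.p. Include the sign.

%ΔQ ≈ η × %ΔI = 1.13 × 22% = 24.86%.

24.86%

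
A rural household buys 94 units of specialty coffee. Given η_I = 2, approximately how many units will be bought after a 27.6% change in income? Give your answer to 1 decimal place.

145.9

%ΔQ ≈ η × %ΔI = 2 × 27.6% = 55.2%.
New Q ≈ 94 × (1 + 0.552) = 145.9.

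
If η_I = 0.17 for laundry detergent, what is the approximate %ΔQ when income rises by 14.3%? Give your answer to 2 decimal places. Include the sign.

%ΔQ ≈ η × %ΔI = 0.17 × 14.3% = 2.43%.

2.43%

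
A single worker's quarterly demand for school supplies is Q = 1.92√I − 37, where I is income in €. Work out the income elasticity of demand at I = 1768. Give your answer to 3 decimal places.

At I = 1768: Q = 43.731.
dQ/dI = 1.92/(2√I) = 0.0228313 at this income.
η = (dQ/dI)·(I/Q) = 0.0228313 × (1768/43.731) = 0.923.

0.923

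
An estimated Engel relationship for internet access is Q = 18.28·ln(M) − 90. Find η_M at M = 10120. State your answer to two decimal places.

At M = 10120: Q = 78.583.
dQ/dM = 18.28/M = 0.00180632 at this income.
η = (dQ/dM)·(M/Q) = 0.00180632 × (10120/78.583) = 0.23.

0.23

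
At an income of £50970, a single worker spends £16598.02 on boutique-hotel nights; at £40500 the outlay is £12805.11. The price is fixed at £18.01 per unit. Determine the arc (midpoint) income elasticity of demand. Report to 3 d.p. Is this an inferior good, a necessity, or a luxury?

With a constant price, Q₁ = 16598.02/18.01 = 921.600 and Q₂ = 12805.11/18.01 = 711.000 (equivalently, work directly with expenditure since P cancels).
Midpoint %ΔQ = (12805.11 − 16598.02)/14701.57 = -0.25799; midpoint %ΔI = (40500 − 50970)/45735 = -0.22893.
η = -0.25799 / -0.22893 = 1.127.
η > 1 ⇒ luxury.

1.127 (luxury)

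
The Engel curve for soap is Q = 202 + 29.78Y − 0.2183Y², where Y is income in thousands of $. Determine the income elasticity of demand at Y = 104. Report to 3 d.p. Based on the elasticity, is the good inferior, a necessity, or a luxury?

At Y = 104: Q = 937.9872.
dQ/dY = 29.78 − 0.4366Y = -15.62640.
η = (dQ/dY)·(Y/Q) = -15.62640 × (104/937.9872) = -1.733.
η < 0 ⇒ inferior good.

-1.733 (inferior good)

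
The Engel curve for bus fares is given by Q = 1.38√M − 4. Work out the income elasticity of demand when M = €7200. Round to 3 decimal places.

At M = 7200: Q = 113.097.
dQ/dM = 1.38/(2√M) = 0.00813173 at this income.
η = (dQ/dM)·(M/Q) = 0.00813173 × (7200/113.097) = 0.518.

0.518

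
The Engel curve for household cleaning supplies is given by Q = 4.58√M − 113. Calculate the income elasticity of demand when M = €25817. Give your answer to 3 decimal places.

0.591

At M = 25817: Q = 622.899.
dQ/dM = 4.58/(2√M) = 0.0142522 at this income.
η = (dQ/dM)·(M/Q) = 0.0142522 × (25817/622.899) = 0.591.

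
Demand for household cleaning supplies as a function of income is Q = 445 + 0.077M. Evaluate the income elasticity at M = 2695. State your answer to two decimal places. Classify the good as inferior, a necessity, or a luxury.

0.32 (necessity)

At M = 2695: Q = 652.515.
dQ/dM = 0.077.
η = (dQ/dM)·(M/Q) = 0.077 × (2695/652.515) = 0.32.
Since 0 < η < 1, the good is a necessity.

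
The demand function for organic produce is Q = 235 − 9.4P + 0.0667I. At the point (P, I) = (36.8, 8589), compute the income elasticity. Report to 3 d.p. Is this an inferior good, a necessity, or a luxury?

1.240 (luxury)

At P = 36.8, I = 8589: Q = 461.966.
Holding P constant, ∂Q/∂I = 0.0667.
η_I = (∂Q/∂I)·(I/Q) = 0.0667 × (8589/461.966) = 1.240.
Since η > 1, this is a luxury.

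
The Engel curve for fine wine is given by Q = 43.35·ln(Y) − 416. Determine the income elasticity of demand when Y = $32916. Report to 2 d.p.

At Y = 32916: Q = 34.914.
dQ/dY = 43.35/Y = 0.00131699 at this income.
η = (dQ/dY)·(Y/Q) = 0.00131699 × (32916/34.914) = 1.24.

1.24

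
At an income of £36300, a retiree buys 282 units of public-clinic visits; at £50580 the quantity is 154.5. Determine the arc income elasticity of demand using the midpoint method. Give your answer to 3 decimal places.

-1.777

ΔQ = 154.5 − 282 = -127.5; midpoint Q̄ = (282 + 154.5)/2 = 218.25.
ΔI = 50580 − 36300 = 14280; midpoint Ī = (36300 + 50580)/2 = 43440.
η = (ΔQ/Q̄) ÷ (ΔI/Ī) = (-127.5/218.25) ÷ (14280/43440) = -1.777.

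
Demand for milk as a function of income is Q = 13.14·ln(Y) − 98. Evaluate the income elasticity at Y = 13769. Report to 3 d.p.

0.483

At Y = 13769: Q = 27.226.
dQ/dY = 13.14/Y = 0.000954318 at this income.
η = (dQ/dY)·(Y/Q) = 0.000954318 × (13769/27.226) = 0.483.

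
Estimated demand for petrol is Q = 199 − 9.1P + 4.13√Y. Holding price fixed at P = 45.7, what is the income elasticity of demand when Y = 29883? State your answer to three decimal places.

0.718

At P = 45.7, Y = 29883: Q = 497.071.
Holding P constant, ∂Q/∂Y = 4.13/(2√Y) = 0.0119456.
η_Y = (∂Q/∂Y)·(Y/Q) = 0.0119456 × (29883/497.071) = 0.718.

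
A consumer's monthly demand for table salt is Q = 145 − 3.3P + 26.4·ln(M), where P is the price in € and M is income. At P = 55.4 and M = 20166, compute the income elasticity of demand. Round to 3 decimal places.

At P = 55.4, M = 20166: Q = 223.850.
Holding P constant, ∂Q/∂M = 26.4/M = 0.00130913.
η_M = (∂Q/∂M)·(M/Q) = 0.00130913 × (20166/223.850) = 0.118.

0.118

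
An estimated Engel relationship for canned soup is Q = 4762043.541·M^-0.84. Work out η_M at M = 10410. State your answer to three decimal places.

For Q = A·M^β the income elasticity is constant and equal to β.
Here β = -0.84, so η = -0.840.

-0.840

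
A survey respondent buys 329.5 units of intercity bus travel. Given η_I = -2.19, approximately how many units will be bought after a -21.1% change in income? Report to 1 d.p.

481.8

%ΔQ ≈ η × %ΔI = -2.19 × (-21.1%) = 46.209%.
New Q ≈ 329.5 × (1 + 0.46209) = 481.8.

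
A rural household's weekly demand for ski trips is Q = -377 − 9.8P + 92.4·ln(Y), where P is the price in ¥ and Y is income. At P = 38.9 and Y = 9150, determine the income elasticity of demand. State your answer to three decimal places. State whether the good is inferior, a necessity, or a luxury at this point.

1.092 (luxury)

At P = 38.9, Y = 9150: Q = 84.607.
Holding P constant, ∂Q/∂Y = 92.4/Y = 0.0100984.
η_Y = (∂Q/∂Y)·(Y/Q) = 0.0100984 × (9150/84.607) = 1.092.
Since η > 1, this is a luxury.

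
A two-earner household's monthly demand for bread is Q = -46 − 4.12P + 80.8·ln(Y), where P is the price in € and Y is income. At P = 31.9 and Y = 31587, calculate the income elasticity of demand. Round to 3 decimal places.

At P = 31.9, Y = 31587: Q = 659.700.
Holding P constant, ∂Q/∂Y = 80.8/Y = 0.00255801.
η_Y = (∂Q/∂Y)·(Y/Q) = 0.00255801 × (31587/659.700) = 0.122.

0.122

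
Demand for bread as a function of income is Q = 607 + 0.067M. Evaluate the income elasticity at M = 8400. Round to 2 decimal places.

0.48

At M = 8400: Q = 1169.800.
dQ/dM = 0.067.
η = (dQ/dM)·(M/Q) = 0.067 × (8400/1169.800) = 0.48.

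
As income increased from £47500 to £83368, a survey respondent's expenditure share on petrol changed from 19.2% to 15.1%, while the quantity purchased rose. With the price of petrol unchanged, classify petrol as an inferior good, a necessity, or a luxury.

Quantity rises but the budget share falls as income rises, so 0 < η < 1.

necessity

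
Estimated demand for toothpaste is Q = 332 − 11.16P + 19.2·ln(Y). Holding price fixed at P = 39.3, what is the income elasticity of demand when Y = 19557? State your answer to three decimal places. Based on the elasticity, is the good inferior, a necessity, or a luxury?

0.231 (necessity)

At P = 39.3, Y = 19557: Q = 83.129.
Holding P constant, ∂Q/∂Y = 19.2/Y = 0.000981746.
η_Y = (∂Q/∂Y)·(Y/Q) = 0.000981746 × (19557/83.129) = 0.231.
Since 0 < η < 1, this is a necessity.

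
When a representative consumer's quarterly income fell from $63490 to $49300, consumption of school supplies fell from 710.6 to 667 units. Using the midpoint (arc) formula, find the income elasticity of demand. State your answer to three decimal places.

0.252

ΔQ = 667 − 710.6 = -43.6; midpoint Q̄ = (710.6 + 667)/2 = 688.8.
ΔI = 49300 − 63490 = -14190; midpoint Ī = (63490 + 49300)/2 = 56395.
η = (ΔQ/Q̄) ÷ (ΔI/Ī) = (-43.6/688.8) ÷ (-14190/56395) = 0.252.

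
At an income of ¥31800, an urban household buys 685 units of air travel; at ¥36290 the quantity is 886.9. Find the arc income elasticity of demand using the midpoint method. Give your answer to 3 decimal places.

ΔQ = 886.9 − 685 = 201.9; midpoint Q̄ = (685 + 886.9)/2 = 785.95.
ΔI = 36290 − 31800 = 4490; midpoint Ī = (31800 + 36290)/2 = 34045.
η = (ΔQ/Q̄) ÷ (ΔI/Ī) = (201.9/785.95) ÷ (4490/34045) = 1.948.

1.948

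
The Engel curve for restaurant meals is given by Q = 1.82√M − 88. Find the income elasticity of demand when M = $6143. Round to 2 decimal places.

At M = 6143: Q = 54.647.
dQ/dM = 1.82/(2√M) = 0.0116105 at this income.
η = (dQ/dM)·(M/Q) = 0.0116105 × (6143/54.647) = 1.31.

1.31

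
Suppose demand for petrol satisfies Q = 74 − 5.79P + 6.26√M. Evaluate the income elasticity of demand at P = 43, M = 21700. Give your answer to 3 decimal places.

0.617

At P = 43, M = 21700: Q = 747.186.
Holding P constant, ∂Q/∂M = 6.26/(2√M) = 0.0212478.
η_M = (∂Q/∂M)·(M/Q) = 0.0212478 × (21700/747.186) = 0.617.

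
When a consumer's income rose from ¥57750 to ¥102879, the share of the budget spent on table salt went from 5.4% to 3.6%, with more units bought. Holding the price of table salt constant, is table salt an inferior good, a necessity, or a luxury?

necessity

Quantity rises but the budget share falls as income rises, so 0 < η < 1.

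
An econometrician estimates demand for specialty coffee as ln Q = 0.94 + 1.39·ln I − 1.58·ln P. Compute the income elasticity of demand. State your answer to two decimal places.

In a log-linear demand, the coefficient on ln I is the income elasticity.
So η = 1.39.

1.39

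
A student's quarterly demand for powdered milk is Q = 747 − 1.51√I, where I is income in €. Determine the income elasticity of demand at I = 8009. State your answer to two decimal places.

-0.11

At I = 8009: Q = 611.866.
dQ/dI = -1.51/(2√I) = -0.00843641 at this income.
η = (dQ/dI)·(I/Q) = -0.00843641 × (8009/611.866) = -0.11.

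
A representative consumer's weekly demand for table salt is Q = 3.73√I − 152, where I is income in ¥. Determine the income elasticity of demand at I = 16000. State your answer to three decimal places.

At I = 16000: Q = 319.812.
dQ/dI = 3.73/(2√I) = 0.0147441 at this income.
η = (dQ/dI)·(I/Q) = 0.0147441 × (16000/319.812) = 0.738.

0.738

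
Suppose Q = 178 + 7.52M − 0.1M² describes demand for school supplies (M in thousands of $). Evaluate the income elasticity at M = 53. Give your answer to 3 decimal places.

-0.552

At M = 53: Q = 295.6600.
dQ/dM = 7.52 − 0.2M = -3.08000.
η = (dQ/dM)·(M/Q) = -3.08000 × (53/295.6600) = -0.552.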